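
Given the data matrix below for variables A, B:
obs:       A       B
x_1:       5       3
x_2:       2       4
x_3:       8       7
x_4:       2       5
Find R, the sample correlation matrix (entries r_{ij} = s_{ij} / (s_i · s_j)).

Step 1 — column means:
  mean(A) = (5 + 2 + 8 + 2) / 4 = 17/4 = 4.25
  mean(B) = (3 + 4 + 7 + 5) / 4 = 19/4 = 4.75

Step 2 — sample variances and covariances s[i,j] = (1/(n-1)) · Σ_k (x_{k,i} - mean_i) · (x_{k,j} - mean_j), with n-1 = 3:
  s[A,A] = ((0.75)·(0.75) + (-2.25)·(-2.25) + (3.75)·(3.75) + (-2.25)·(-2.25)) / 3 = 24.75/3 = 8.25
  s[A,B] = ((0.75)·(-1.75) + (-2.25)·(-0.75) + (3.75)·(2.25) + (-2.25)·(0.25)) / 3 = 8.25/3 = 2.75
  s[B,B] = ((-1.75)·(-1.75) + (-0.75)·(-0.75) + (2.25)·(2.25) + (0.25)·(0.25)) / 3 = 8.75/3 = 2.9167
  Sample standard deviations s_i = √(s[i,i]):
  s(A) = √(8.25) = 2.8723
  s(B) = √(2.9167) = 1.7078

Step 3 — r_{ij} = s_{ij} / (s_i · s_j):
  r[A,A] = 1 (diagonal).
  r[A,B] = 2.75 / (2.8723 · 1.7078) = 2.75 / 4.9054 = 0.5606
  r[B,B] = 1 (diagonal).

R is symmetric with unit diagonal. Assembling:

R = [[1, 0.5606],
 [0.5606, 1]]


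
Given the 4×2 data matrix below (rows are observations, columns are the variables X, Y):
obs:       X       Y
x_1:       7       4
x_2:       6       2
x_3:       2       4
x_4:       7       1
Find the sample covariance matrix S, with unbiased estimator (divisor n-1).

Step 1 — column means:
  mean(X) = (7 + 6 + 2 + 7) / 4 = 22/4 = 5.5
  mean(Y) = (4 + 2 + 4 + 1) / 4 = 11/4 = 2.75

Step 2 — sample covariance S[i,j] = (1/(n-1)) · Σ_k (x_{k,i} - mean_i) · (x_{k,j} - mean_j), with n-1 = 3.
  S[X,X] = ((1.5)·(1.5) + (0.5)·(0.5) + (-3.5)·(-3.5) + (1.5)·(1.5)) / 3 = 17/3 = 5.6667
  S[X,Y] = ((1.5)·(1.25) + (0.5)·(-0.75) + (-3.5)·(1.25) + (1.5)·(-1.75)) / 3 = -5.5/3 = -1.8333
  S[Y,Y] = ((1.25)·(1.25) + (-0.75)·(-0.75) + (1.25)·(1.25) + (-1.75)·(-1.75)) / 3 = 6.75/3 = 2.25

S is symmetric (S[j,i] = S[i,j]). Assembling:

S = [[5.6667, -1.8333],
 [-1.8333, 2.25]]


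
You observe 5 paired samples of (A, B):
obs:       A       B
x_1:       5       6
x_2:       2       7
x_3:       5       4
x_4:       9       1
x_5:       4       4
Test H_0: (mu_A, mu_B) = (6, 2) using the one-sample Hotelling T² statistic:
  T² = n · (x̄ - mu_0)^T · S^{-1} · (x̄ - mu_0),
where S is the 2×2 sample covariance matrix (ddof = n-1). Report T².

Step 1 — sample mean vector:
  mean(A) = (5 + 2 + 5 + 9 + 4) / 5 = 25/5 = 5
  mean(B) = (6 + 7 + 4 + 1 + 4) / 5 = 22/5 = 4.4
  x̄ = (5, 4.4),  deviation x̄ - mu_0 = (5, 4.4) - (6, 2) = (-1, 2.4).

Step 2 — sample covariance matrix, S[i,j] = (1/(n-1)) · Σ_k (x_{k,i} - mean_i) · (x_{k,j} - mean_j), divisor n-1 = 4:
  S[A,A] = ((0)·(0) + (-3)·(-3) + (0)·(0) + (4)·(4) + (-1)·(-1)) / 4 = 26/4 = 6.5
  S[A,B] = ((0)·(1.6) + (-3)·(2.6) + (0)·(-0.4) + (4)·(-3.4) + (-1)·(-0.4)) / 4 = -21/4 = -5.25
  S[B,B] = ((1.6)·(1.6) + (2.6)·(2.6) + (-0.4)·(-0.4) + (-3.4)·(-3.4) + (-0.4)·(-0.4)) / 4 = 21.2/4 = 5.3
  S = [[6.5, -5.25],
 [-5.25, 5.3]].

Step 3 — invert S. det(S) = 6.5·5.3 - (-5.25)² = 6.8875.
  S^{-1} = (1/det) · [[d, -b], [-b, a]] = [[0.7695, 0.7623],
 [0.7623, 0.9437]].

Step 4 — quadratic form (x̄ - mu_0)^T · S^{-1} · (x̄ - mu_0):
  S^{-1} · (x̄ - mu_0) = (1.0599, 1.5027),
  (x̄ - mu_0)^T · [...] = (-1)·(1.0599) + (2.4)·(1.5027) = 2.5466.

Step 5 — scale by n: T² = 5 · 2.5466 = 12.7332.

T² ≈ 12.7332


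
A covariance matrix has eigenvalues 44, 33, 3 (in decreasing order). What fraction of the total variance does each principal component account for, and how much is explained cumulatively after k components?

Step 1 — total variance = trace(Sigma) = Σ λ_i = 44 + 33 + 3 = 80.

Step 2 — fraction explained by component i = λ_i / Σ λ:
  PC1: 44/80 = 0.55
  PC2: 33/80 = 0.4125
  PC3: 3/80 = 0.0375

Step 3 — cumulative fraction after k components = (λ_1 + ... + λ_k) / Σ λ:
  k = 1: 44/80 = 0.55
  k = 2: (44 + 33)/80 = 77/80 = 0.9625
  k = 3: (44 + 33 + 3)/80 = 80/80 = 1

Summary (fraction, with percent):

explained: PC1 0.55 (55%), PC2 0.4125 (41.25%), PC3 0.0375 (3.75%);  cumulative: 0.55, 0.9625, 1


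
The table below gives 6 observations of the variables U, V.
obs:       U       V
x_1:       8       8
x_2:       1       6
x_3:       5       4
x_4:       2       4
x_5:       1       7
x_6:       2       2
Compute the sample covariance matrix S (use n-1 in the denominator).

Step 1 — column means:
  mean(U) = (8 + 1 + 5 + 2 + 1 + 2) / 6 = 19/6 = 3.1667
  mean(V) = (8 + 6 + 4 + 4 + 7 + 2) / 6 = 31/6 = 5.1667

Step 2 — sample covariance S[i,j] = (1/(n-1)) · Σ_k (x_{k,i} - mean_i) · (x_{k,j} - mean_j), with n-1 = 5.
  S[U,U] = ((4.8333)·(4.8333) + (-2.1667)·(-2.1667) + (1.8333)·(1.8333) + (-1.1667)·(-1.1667) + (-2.1667)·(-2.1667) + (-1.1667)·(-1.1667)) / 5 = 38.8333/5 = 7.7667
  S[U,V] = ((4.8333)·(2.8333) + (-2.1667)·(0.8333) + (1.8333)·(-1.1667) + (-1.1667)·(-1.1667) + (-2.1667)·(1.8333) + (-1.1667)·(-3.1667)) / 5 = 10.8333/5 = 2.1667
  S[V,V] = ((2.8333)·(2.8333) + (0.8333)·(0.8333) + (-1.1667)·(-1.1667) + (-1.1667)·(-1.1667) + (1.8333)·(1.8333) + (-3.1667)·(-3.1667)) / 5 = 24.8333/5 = 4.9667

S is symmetric (S[j,i] = S[i,j]). Assembling:

S = [[7.7667, 2.1667],
 [2.1667, 4.9667]]


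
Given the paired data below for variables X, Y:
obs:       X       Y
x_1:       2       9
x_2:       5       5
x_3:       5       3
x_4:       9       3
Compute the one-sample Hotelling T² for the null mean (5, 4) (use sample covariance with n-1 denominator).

Step 1 — sample mean vector:
  mean(X) = (2 + 5 + 5 + 9) / 4 = 21/4 = 5.25
  mean(Y) = (9 + 5 + 3 + 3) / 4 = 20/4 = 5
  x̄ = (5.25, 5),  deviation x̄ - mu_0 = (5.25, 5) - (5, 4) = (0.25, 1).

Step 2 — sample covariance matrix, S[i,j] = (1/(n-1)) · Σ_k (x_{k,i} - mean_i) · (x_{k,j} - mean_j), divisor n-1 = 3:
  S[X,X] = ((-3.25)·(-3.25) + (-0.25)·(-0.25) + (-0.25)·(-0.25) + (3.75)·(3.75)) / 3 = 24.75/3 = 8.25
  S[X,Y] = ((-3.25)·(4) + (-0.25)·(0) + (-0.25)·(-2) + (3.75)·(-2)) / 3 = -20/3 = -6.6667
  S[Y,Y] = ((4)·(4) + (0)·(0) + (-2)·(-2) + (-2)·(-2)) / 3 = 24/3 = 8
  S = [[8.25, -6.6667],
 [-6.6667, 8]].

Step 3 — invert S. det(S) = 8.25·8 - (-6.6667)² = 21.5556.
  S^{-1} = (1/det) · [[d, -b], [-b, a]] = [[0.3711, 0.3093],
 [0.3093, 0.3827]].

Step 4 — quadratic form (x̄ - mu_0)^T · S^{-1} · (x̄ - mu_0):
  S^{-1} · (x̄ - mu_0) = (0.4021, 0.4601),
  (x̄ - mu_0)^T · [...] = (0.25)·(0.4021) + (1)·(0.4601) = 0.5606.

Step 5 — scale by n: T² = 4 · 0.5606 = 2.2423.

T² ≈ 2.2423


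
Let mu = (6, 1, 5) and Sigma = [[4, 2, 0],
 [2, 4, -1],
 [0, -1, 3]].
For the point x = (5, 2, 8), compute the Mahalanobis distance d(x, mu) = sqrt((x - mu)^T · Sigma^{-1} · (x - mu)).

Step 1 — centre the observation: (x - mu) = (-1, 1, 3).

Step 2 — invert Sigma (cofactor / det for 3×3, or solve directly):
  Sigma^{-1} = [[0.3438, -0.1875, -0.0625],
 [-0.1875, 0.375, 0.125],
 [-0.0625, 0.125, 0.375]].

Step 3 — form the quadratic (x - mu)^T · Sigma^{-1} · (x - mu):
  Sigma^{-1} · (x - mu) = (-0.7188, 0.9375, 1.3125).
  (x - mu)^T · [Sigma^{-1} · (x - mu)] = (-1)·(-0.7188) + (1)·(0.9375) + (3)·(1.3125) = 5.5938.

Step 4 — take square root: d = √(5.5938) ≈ 2.3651.

d(x, mu) = √(5.5938) ≈ 2.3651


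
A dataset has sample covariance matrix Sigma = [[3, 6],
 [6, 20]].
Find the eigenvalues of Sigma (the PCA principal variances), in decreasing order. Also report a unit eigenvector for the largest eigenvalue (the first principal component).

Step 1 — characteristic polynomial of 2×2 Sigma:
  det(Sigma - λI) = λ² - trace · λ + det = 0.
  trace = 3 + 20 = 23, det = 3·20 - (6)² = 24.
Step 2 — discriminant:
  Δ = trace² - 4·det = 529 - 96 = 433.
Step 3 — eigenvalues:
  λ = (trace ± √Δ)/2 = (23 ± 20.8087)/2,
  λ_1 = 21.9043,  λ_2 = 1.0957.

Step 4 — unit eigenvector for λ_1: solve (Sigma - λ_1 I)v = 0. First row:
  (3 - 21.9043)·v_x + (6)·v_y = 0, i.e. (-18.9043)·v_x + (6)·v_y = 0,
  so v ∝ (b, λ_1 - a) = (6, 18.9043) = u.
  ||u|| = √((6)² + (18.9043)²) = √(393.3735) ≈ 19.8336,
  v_1 = u/||u|| ≈ (0.3025, 0.9531) (||v_1|| = 1).

λ_1 = 21.9043,  λ_2 = 1.0957;  v_1 ≈ (0.3025, 0.9531)


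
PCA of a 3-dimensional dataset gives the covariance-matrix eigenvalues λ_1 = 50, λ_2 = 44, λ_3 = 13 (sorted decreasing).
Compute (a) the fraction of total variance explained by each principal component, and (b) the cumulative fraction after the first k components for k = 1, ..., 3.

Step 1 — total variance = trace(Sigma) = Σ λ_i = 50 + 44 + 13 = 107.

Step 2 — fraction explained by component i = λ_i / Σ λ:
  PC1: 50/107 = 0.4673
  PC2: 44/107 = 0.4112
  PC3: 13/107 = 0.1215

Step 3 — cumulative fraction after k components = (λ_1 + ... + λ_k) / Σ λ:
  k = 1: 50/107 = 0.4673
  k = 2: (50 + 44)/107 = 94/107 = 0.8785
  k = 3: (50 + 44 + 13)/107 = 107/107 = 1

Summary (fraction, with percent):

explained: PC1 0.4673 (46.73%), PC2 0.4112 (41.12%), PC3 0.1215 (12.15%);  cumulative: 0.4673, 0.8785, 1


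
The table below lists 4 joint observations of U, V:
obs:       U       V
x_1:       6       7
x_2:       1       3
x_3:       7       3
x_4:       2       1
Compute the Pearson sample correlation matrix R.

Step 1 — column means:
  mean(U) = (6 + 1 + 7 + 2) / 4 = 16/4 = 4
  mean(V) = (7 + 3 + 3 + 1) / 4 = 14/4 = 3.5

Step 2 — sample variances and covariances s[i,j] = (1/(n-1)) · Σ_k (x_{k,i} - mean_i) · (x_{k,j} - mean_j), with n-1 = 3:
  s[U,U] = ((2)·(2) + (-3)·(-3) + (3)·(3) + (-2)·(-2)) / 3 = 26/3 = 8.6667
  s[U,V] = ((2)·(3.5) + (-3)·(-0.5) + (3)·(-0.5) + (-2)·(-2.5)) / 3 = 12/3 = 4
  s[V,V] = ((3.5)·(3.5) + (-0.5)·(-0.5) + (-0.5)·(-0.5) + (-2.5)·(-2.5)) / 3 = 19/3 = 6.3333
  Sample standard deviations s_i = √(s[i,i]):
  s(U) = √(8.6667) = 2.9439
  s(V) = √(6.3333) = 2.5166

Step 3 — r_{ij} = s_{ij} / (s_i · s_j):
  r[U,U] = 1 (diagonal).
  r[U,V] = 4 / (2.9439 · 2.5166) = 4 / 7.4087 = 0.5399
  r[V,V] = 1 (diagonal).

R is symmetric with unit diagonal. Assembling:

R = [[1, 0.5399],
 [0.5399, 1]]


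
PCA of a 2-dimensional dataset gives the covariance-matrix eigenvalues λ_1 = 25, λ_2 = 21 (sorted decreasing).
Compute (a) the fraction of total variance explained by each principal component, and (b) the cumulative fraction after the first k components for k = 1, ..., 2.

Step 1 — total variance = trace(Sigma) = Σ λ_i = 25 + 21 = 46.

Step 2 — fraction explained by component i = λ_i / Σ λ:
  PC1: 25/46 = 0.5435
  PC2: 21/46 = 0.4565

Step 3 — cumulative fraction after k components = (λ_1 + ... + λ_k) / Σ λ:
  k = 1: 25/46 = 0.5435
  k = 2: (25 + 21)/46 = 46/46 = 1

Summary (fraction, with percent):

explained: PC1 0.5435 (54.35%), PC2 0.4565 (45.65%);  cumulative: 0.5435, 1


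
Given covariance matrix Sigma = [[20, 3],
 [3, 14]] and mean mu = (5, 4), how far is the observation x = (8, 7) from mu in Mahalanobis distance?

Step 1 — centre the observation: (x - mu) = (3, 3).

Step 2 — invert Sigma. det(Sigma) = 20·14 - (3)² = 271.
  Sigma^{-1} = (1/det) · [[d, -b], [-b, a]] = [[0.0517, -0.0111],
 [-0.0111, 0.0738]].

Step 3 — form the quadratic (x - mu)^T · Sigma^{-1} · (x - mu):
  Sigma^{-1} · (x - mu) = (0.1218, 0.1882).
  (x - mu)^T · [Sigma^{-1} · (x - mu)] = (3)·(0.1218) + (3)·(0.1882) = 0.9299.

Step 4 — take square root: d = √(0.9299) ≈ 0.9643.

d(x, mu) = √(0.9299) ≈ 0.9643


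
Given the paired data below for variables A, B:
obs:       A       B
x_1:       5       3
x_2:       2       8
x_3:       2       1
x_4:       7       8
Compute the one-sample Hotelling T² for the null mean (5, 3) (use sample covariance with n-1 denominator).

Step 1 — sample mean vector:
  mean(A) = (5 + 2 + 2 + 7) / 4 = 16/4 = 4
  mean(B) = (3 + 8 + 1 + 8) / 4 = 20/4 = 5
  x̄ = (4, 5),  deviation x̄ - mu_0 = (4, 5) - (5, 3) = (-1, 2).

Step 2 — sample covariance matrix, S[i,j] = (1/(n-1)) · Σ_k (x_{k,i} - mean_i) · (x_{k,j} - mean_j), divisor n-1 = 3:
  S[A,A] = ((1)·(1) + (-2)·(-2) + (-2)·(-2) + (3)·(3)) / 3 = 18/3 = 6
  S[A,B] = ((1)·(-2) + (-2)·(3) + (-2)·(-4) + (3)·(3)) / 3 = 9/3 = 3
  S[B,B] = ((-2)·(-2) + (3)·(3) + (-4)·(-4) + (3)·(3)) / 3 = 38/3 = 12.6667
  S = [[6, 3],
 [3, 12.6667]].

Step 3 — invert S. det(S) = 6·12.6667 - (3)² = 67.
  S^{-1} = (1/det) · [[d, -b], [-b, a]] = [[0.1891, -0.0448],
 [-0.0448, 0.0896]].

Step 4 — quadratic form (x̄ - mu_0)^T · S^{-1} · (x̄ - mu_0):
  S^{-1} · (x̄ - mu_0) = (-0.2786, 0.2239),
  (x̄ - mu_0)^T · [...] = (-1)·(-0.2786) + (2)·(0.2239) = 0.7264.

Step 5 — scale by n: T² = 4 · 0.7264 = 2.9055.

T² ≈ 2.9055


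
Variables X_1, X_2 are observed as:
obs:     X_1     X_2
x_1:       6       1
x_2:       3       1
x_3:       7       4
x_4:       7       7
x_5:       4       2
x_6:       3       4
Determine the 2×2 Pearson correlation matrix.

Step 1 — column means:
  mean(X_1) = (6 + 3 + 7 + 7 + 4 + 3) / 6 = 30/6 = 5
  mean(X_2) = (1 + 1 + 4 + 7 + 2 + 4) / 6 = 19/6 = 3.1667

Step 2 — sample variances and covariances s[i,j] = (1/(n-1)) · Σ_k (x_{k,i} - mean_i) · (x_{k,j} - mean_j), with n-1 = 5:
  s[X_1,X_1] = ((1)·(1) + (-2)·(-2) + (2)·(2) + (2)·(2) + (-1)·(-1) + (-2)·(-2)) / 5 = 18/5 = 3.6
  s[X_1,X_2] = ((1)·(-2.1667) + (-2)·(-2.1667) + (2)·(0.8333) + (2)·(3.8333) + (-1)·(-1.1667) + (-2)·(0.8333)) / 5 = 11/5 = 2.2
  s[X_2,X_2] = ((-2.1667)·(-2.1667) + (-2.1667)·(-2.1667) + (0.8333)·(0.8333) + (3.8333)·(3.8333) + (-1.1667)·(-1.1667) + (0.8333)·(0.8333)) / 5 = 26.8333/5 = 5.3667
  Sample standard deviations s_i = √(s[i,i]):
  s(X_1) = √(3.6) = 1.8974
  s(X_2) = √(5.3667) = 2.3166

Step 3 — r_{ij} = s_{ij} / (s_i · s_j):
  r[X_1,X_1] = 1 (diagonal).
  r[X_1,X_2] = 2.2 / (1.8974 · 2.3166) = 2.2 / 4.3955 = 0.5005
  r[X_2,X_2] = 1 (diagonal).

R is symmetric with unit diagonal. Assembling:

R = [[1, 0.5005],
 [0.5005, 1]]


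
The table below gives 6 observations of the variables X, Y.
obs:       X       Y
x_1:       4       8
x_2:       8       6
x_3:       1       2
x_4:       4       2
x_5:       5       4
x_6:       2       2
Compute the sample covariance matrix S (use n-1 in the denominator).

Step 1 — column means:
  mean(X) = (4 + 8 + 1 + 4 + 5 + 2) / 6 = 24/6 = 4
  mean(Y) = (8 + 6 + 2 + 2 + 4 + 2) / 6 = 24/6 = 4

Step 2 — sample covariance S[i,j] = (1/(n-1)) · Σ_k (x_{k,i} - mean_i) · (x_{k,j} - mean_j), with n-1 = 5.
  S[X,X] = ((0)·(0) + (4)·(4) + (-3)·(-3) + (0)·(0) + (1)·(1) + (-2)·(-2)) / 5 = 30/5 = 6
  S[X,Y] = ((0)·(4) + (4)·(2) + (-3)·(-2) + (0)·(-2) + (1)·(0) + (-2)·(-2)) / 5 = 18/5 = 3.6
  S[Y,Y] = ((4)·(4) + (2)·(2) + (-2)·(-2) + (-2)·(-2) + (0)·(0) + (-2)·(-2)) / 5 = 32/5 = 6.4

S is symmetric (S[j,i] = S[i,j]). Assembling:

S = [[6, 3.6],
 [3.6, 6.4]]


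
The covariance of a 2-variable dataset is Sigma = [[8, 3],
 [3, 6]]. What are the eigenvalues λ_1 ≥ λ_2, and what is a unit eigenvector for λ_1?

Step 1 — characteristic polynomial of 2×2 Sigma:
  det(Sigma - λI) = λ² - trace · λ + det = 0.
  trace = 8 + 6 = 14, det = 8·6 - (3)² = 39.
Step 2 — discriminant:
  Δ = trace² - 4·det = 196 - 156 = 40.
Step 3 — eigenvalues:
  λ = (trace ± √Δ)/2 = (14 ± 6.3246)/2,
  λ_1 = 10.1623,  λ_2 = 3.8377.

Step 4 — unit eigenvector for λ_1: solve (Sigma - λ_1 I)v = 0. First row:
  (8 - 10.1623)·v_x + (3)·v_y = 0, i.e. (-2.1623)·v_x + (3)·v_y = 0,
  so v ∝ (b, λ_1 - a) = (3, 2.1623) = u.
  ||u|| = √((3)² + (2.1623)²) = √(13.6754) ≈ 3.698,
  v_1 = u/||u|| ≈ (0.8112, 0.5847) (||v_1|| = 1).

λ_1 = 10.1623,  λ_2 = 3.8377;  v_1 ≈ (0.8112, 0.5847)


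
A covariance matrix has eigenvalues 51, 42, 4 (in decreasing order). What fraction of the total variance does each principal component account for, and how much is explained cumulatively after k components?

Step 1 — total variance = trace(Sigma) = Σ λ_i = 51 + 42 + 4 = 97.

Step 2 — fraction explained by component i = λ_i / Σ λ:
  PC1: 51/97 = 0.5258
  PC2: 42/97 = 0.433
  PC3: 4/97 = 0.0412

Step 3 — cumulative fraction after k components = (λ_1 + ... + λ_k) / Σ λ:
  k = 1: 51/97 = 0.5258
  k = 2: (51 + 42)/97 = 93/97 = 0.9588
  k = 3: (51 + 42 + 4)/97 = 97/97 = 1

Summary (fraction, with percent):

explained: PC1 0.5258 (52.58%), PC2 0.433 (43.3%), PC3 0.0412 (4.12%);  cumulative: 0.5258, 0.9588, 1


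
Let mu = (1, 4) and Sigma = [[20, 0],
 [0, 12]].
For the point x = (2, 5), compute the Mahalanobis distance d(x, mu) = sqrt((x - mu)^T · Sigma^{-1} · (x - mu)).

Step 1 — centre the observation: (x - mu) = (1, 1).

Step 2 — invert Sigma. det(Sigma) = 20·12 - (0)² = 240.
  Sigma^{-1} = (1/det) · [[d, -b], [-b, a]] = [[0.05, 0],
 [0, 0.0833]].

Step 3 — form the quadratic (x - mu)^T · Sigma^{-1} · (x - mu):
  Sigma^{-1} · (x - mu) = (0.05, 0.0833).
  (x - mu)^T · [Sigma^{-1} · (x - mu)] = (1)·(0.05) + (1)·(0.0833) = 0.1333.

Step 4 — take square root: d = √(0.1333) ≈ 0.3651.

d(x, mu) = √(0.1333) ≈ 0.3651


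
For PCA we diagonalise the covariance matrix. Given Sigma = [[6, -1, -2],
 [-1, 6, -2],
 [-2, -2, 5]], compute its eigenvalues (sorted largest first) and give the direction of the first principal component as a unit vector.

Step 1 — characteristic polynomial p(λ) = det(λI - Sigma) = λ³ - tr·λ² + c_1·λ - det, where tr = trace, c_1 = sum of the principal 2×2 minors, det = det(Sigma):
  tr = 6 + 6 + 5 = 17,
  c_1 = (6·6 - (-1)²) + (6·5 - (-2)²) + (6·5 - (-2)²) = 35 + 26 + 26 = 87,
  det = 6·(6·5 - (-2)²) - (-1)·((-1)·5 - (-2)·(-2)) + (-2)·((-1)·(-2) - 6·(-2)) = 6·(26) - (-1)·(-9) + (-2)·(14) = 119.
  So p(λ) = λ³ - 17λ² + 87λ - 119.
Step 2 — look for an integer root (rational root theorem: any rational root is an integer divisor of 119). Testing λ = 7:
  p(7) = 343 - 833 + 609 - 119 = 0  ✓
  Dividing out (λ - 7): p(λ) = (λ - 7)(λ² - 10λ + 17).
Step 3 — remaining eigenvalues from the quadratic λ² - 10λ + 17 = 0:
  Δ = 10² - 4·17 = 100 - 68 = 32,  λ = (10 ± √32)/2 = (10 ± 5.6569)/2 ≈ 7.8284 or 2.1716.
  Sorted: λ_1 = 7.8284,  λ_2 = 7,  λ_3 = 2.1716  (check: sum = 17 = tr ✓).

Step 4 — unit eigenvector for λ_1 ≈ 7.8284: v spans the null space of (Sigma - λ_1 I), whose rows are
  r_1 = (-1.8284, -1, -2),  r_2 = (-1, -1.8284, -2),  r_3 = (-2, -2, -2.8284).
  v is orthogonal to every row, so take v ∝ r_1 × r_2 = ((-1)·(-2) - (-2)·(-1.8284), (-2)·(-1) - (-1.8284)·(-2), (-1.8284)·(-1.8284) - (-1)·(-1)) ≈ (-1.6569, -1.6569, 2.3431).
  Rescale (multiply by -1 so the first nonzero entry is positive): u = (1.6569, 1.6569, -2.3431).
  ||u|| = √((1.6569)² + (1.6569)² + (-2.3431)²) = √(10.9807) ≈ 3.3137,  v_1 = u/||u|| ≈ (0.5, 0.5, -0.7071) (||v_1|| = 1).

λ_1 = 7.8284,  λ_2 = 7,  λ_3 = 2.1716;  v_1 ≈ (0.5, 0.5, -0.7071)


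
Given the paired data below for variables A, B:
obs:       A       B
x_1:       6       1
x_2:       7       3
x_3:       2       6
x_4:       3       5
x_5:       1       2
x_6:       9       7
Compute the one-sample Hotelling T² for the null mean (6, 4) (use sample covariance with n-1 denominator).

Step 1 — sample mean vector:
  mean(A) = (6 + 7 + 2 + 3 + 1 + 9) / 6 = 28/6 = 4.6667
  mean(B) = (1 + 3 + 6 + 5 + 2 + 7) / 6 = 24/6 = 4
  x̄ = (4.6667, 4),  deviation x̄ - mu_0 = (4.6667, 4) - (6, 4) = (-1.3333, 0).

Step 2 — sample covariance matrix, S[i,j] = (1/(n-1)) · Σ_k (x_{k,i} - mean_i) · (x_{k,j} - mean_j), divisor n-1 = 5:
  S[A,A] = ((1.3333)·(1.3333) + (2.3333)·(2.3333) + (-2.6667)·(-2.6667) + (-1.6667)·(-1.6667) + (-3.6667)·(-3.6667) + (4.3333)·(4.3333)) / 5 = 49.3333/5 = 9.8667
  S[A,B] = ((1.3333)·(-3) + (2.3333)·(-1) + (-2.6667)·(2) + (-1.6667)·(1) + (-3.6667)·(-2) + (4.3333)·(3)) / 5 = 7/5 = 1.4
  S[B,B] = ((-3)·(-3) + (-1)·(-1) + (2)·(2) + (1)·(1) + (-2)·(-2) + (3)·(3)) / 5 = 28/5 = 5.6
  S = [[9.8667, 1.4],
 [1.4, 5.6]].

Step 3 — invert S. det(S) = 9.8667·5.6 - (1.4)² = 53.2933.
  S^{-1} = (1/det) · [[d, -b], [-b, a]] = [[0.1051, -0.0263],
 [-0.0263, 0.1851]].

Step 4 — quadratic form (x̄ - mu_0)^T · S^{-1} · (x̄ - mu_0):
  S^{-1} · (x̄ - mu_0) = (-0.1401, 0.035),
  (x̄ - mu_0)^T · [...] = (-1.3333)·(-0.1401) + (0)·(0.035) = 0.1868.

Step 5 — scale by n: T² = 6 · 0.1868 = 1.1208.

T² ≈ 1.1208


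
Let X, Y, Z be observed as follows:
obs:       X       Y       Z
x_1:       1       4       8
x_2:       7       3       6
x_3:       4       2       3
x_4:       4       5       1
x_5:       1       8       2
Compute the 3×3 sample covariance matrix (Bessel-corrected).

Step 1 — column means:
  mean(X) = (1 + 7 + 4 + 4 + 1) / 5 = 17/5 = 3.4
  mean(Y) = (4 + 3 + 2 + 5 + 8) / 5 = 22/5 = 4.4
  mean(Z) = (8 + 6 + 3 + 1 + 2) / 5 = 20/5 = 4

Step 2 — sample covariance S[i,j] = (1/(n-1)) · Σ_k (x_{k,i} - mean_i) · (x_{k,j} - mean_j), with n-1 = 4.
  S[X,X] = ((-2.4)·(-2.4) + (3.6)·(3.6) + (0.6)·(0.6) + (0.6)·(0.6) + (-2.4)·(-2.4)) / 4 = 25.2/4 = 6.3
  S[X,Y] = ((-2.4)·(-0.4) + (3.6)·(-1.4) + (0.6)·(-2.4) + (0.6)·(0.6) + (-2.4)·(3.6)) / 4 = -13.8/4 = -3.45
  S[X,Z] = ((-2.4)·(4) + (3.6)·(2) + (0.6)·(-1) + (0.6)·(-3) + (-2.4)·(-2)) / 4 = 0/4 = 0
  S[Y,Y] = ((-0.4)·(-0.4) + (-1.4)·(-1.4) + (-2.4)·(-2.4) + (0.6)·(0.6) + (3.6)·(3.6)) / 4 = 21.2/4 = 5.3
  S[Y,Z] = ((-0.4)·(4) + (-1.4)·(2) + (-2.4)·(-1) + (0.6)·(-3) + (3.6)·(-2)) / 4 = -11/4 = -2.75
  S[Z,Z] = ((4)·(4) + (2)·(2) + (-1)·(-1) + (-3)·(-3) + (-2)·(-2)) / 4 = 34/4 = 8.5

S is symmetric (S[j,i] = S[i,j]). Assembling:

S = [[6.3, -3.45, 0],
 [-3.45, 5.3, -2.75],
 [0, -2.75, 8.5]]


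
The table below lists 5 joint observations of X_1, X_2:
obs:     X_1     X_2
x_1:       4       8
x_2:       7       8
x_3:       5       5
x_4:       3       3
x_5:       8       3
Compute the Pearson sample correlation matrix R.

Step 1 — column means:
  mean(X_1) = (4 + 7 + 5 + 3 + 8) / 5 = 27/5 = 5.4
  mean(X_2) = (8 + 8 + 5 + 3 + 3) / 5 = 27/5 = 5.4

Step 2 — sample variances and covariances s[i,j] = (1/(n-1)) · Σ_k (x_{k,i} - mean_i) · (x_{k,j} - mean_j), with n-1 = 4:
  s[X_1,X_1] = ((-1.4)·(-1.4) + (1.6)·(1.6) + (-0.4)·(-0.4) + (-2.4)·(-2.4) + (2.6)·(2.6)) / 4 = 17.2/4 = 4.3
  s[X_1,X_2] = ((-1.4)·(2.6) + (1.6)·(2.6) + (-0.4)·(-0.4) + (-2.4)·(-2.4) + (2.6)·(-2.4)) / 4 = 0.2/4 = 0.05
  s[X_2,X_2] = ((2.6)·(2.6) + (2.6)·(2.6) + (-0.4)·(-0.4) + (-2.4)·(-2.4) + (-2.4)·(-2.4)) / 4 = 25.2/4 = 6.3
  Sample standard deviations s_i = √(s[i,i]):
  s(X_1) = √(4.3) = 2.0736
  s(X_2) = √(6.3) = 2.51

Step 3 — r_{ij} = s_{ij} / (s_i · s_j):
  r[X_1,X_1] = 1 (diagonal).
  r[X_1,X_2] = 0.05 / (2.0736 · 2.51) = 0.05 / 5.2048 = 0.0096
  r[X_2,X_2] = 1 (diagonal).

R is symmetric with unit diagonal. Assembling:

R = [[1, 0.0096],
 [0.0096, 1]]


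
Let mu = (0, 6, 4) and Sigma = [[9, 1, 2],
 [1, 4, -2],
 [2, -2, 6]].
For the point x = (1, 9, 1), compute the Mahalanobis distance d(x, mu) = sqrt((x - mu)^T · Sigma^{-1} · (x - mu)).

Step 1 — centre the observation: (x - mu) = (1, 3, -3).

Step 2 — invert Sigma (cofactor / det for 3×3, or solve directly):
  Sigma^{-1} = [[0.1333, -0.0667, -0.0667],
 [-0.0667, 0.3333, 0.1333],
 [-0.0667, 0.1333, 0.2333]].

Step 3 — form the quadratic (x - mu)^T · Sigma^{-1} · (x - mu):
  Sigma^{-1} · (x - mu) = (0.1333, 0.5333, -0.3667).
  (x - mu)^T · [Sigma^{-1} · (x - mu)] = (1)·(0.1333) + (3)·(0.5333) + (-3)·(-0.3667) = 2.8333.

Step 4 — take square root: d = √(2.8333) ≈ 1.6833.

d(x, mu) = √(2.8333) ≈ 1.6833


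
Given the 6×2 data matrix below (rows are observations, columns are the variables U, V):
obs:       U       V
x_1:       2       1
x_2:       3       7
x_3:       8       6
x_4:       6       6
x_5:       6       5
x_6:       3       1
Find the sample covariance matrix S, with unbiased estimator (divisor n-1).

Step 1 — column means:
  mean(U) = (2 + 3 + 8 + 6 + 6 + 3) / 6 = 28/6 = 4.6667
  mean(V) = (1 + 7 + 6 + 6 + 5 + 1) / 6 = 26/6 = 4.3333

Step 2 — sample covariance S[i,j] = (1/(n-1)) · Σ_k (x_{k,i} - mean_i) · (x_{k,j} - mean_j), with n-1 = 5.
  S[U,U] = ((-2.6667)·(-2.6667) + (-1.6667)·(-1.6667) + (3.3333)·(3.3333) + (1.3333)·(1.3333) + (1.3333)·(1.3333) + (-1.6667)·(-1.6667)) / 5 = 27.3333/5 = 5.4667
  S[U,V] = ((-2.6667)·(-3.3333) + (-1.6667)·(2.6667) + (3.3333)·(1.6667) + (1.3333)·(1.6667) + (1.3333)·(0.6667) + (-1.6667)·(-3.3333)) / 5 = 18.6667/5 = 3.7333
  S[V,V] = ((-3.3333)·(-3.3333) + (2.6667)·(2.6667) + (1.6667)·(1.6667) + (1.6667)·(1.6667) + (0.6667)·(0.6667) + (-3.3333)·(-3.3333)) / 5 = 35.3333/5 = 7.0667

S is symmetric (S[j,i] = S[i,j]). Assembling:

S = [[5.4667, 3.7333],
 [3.7333, 7.0667]]


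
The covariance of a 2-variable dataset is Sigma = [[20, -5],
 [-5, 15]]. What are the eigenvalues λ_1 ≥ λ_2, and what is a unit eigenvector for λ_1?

Step 1 — characteristic polynomial of 2×2 Sigma:
  det(Sigma - λI) = λ² - trace · λ + det = 0.
  trace = 20 + 15 = 35, det = 20·15 - (-5)² = 275.
Step 2 — discriminant:
  Δ = trace² - 4·det = 1225 - 1100 = 125.
Step 3 — eigenvalues:
  λ = (trace ± √Δ)/2 = (35 ± 11.1803)/2,
  λ_1 = 23.0902,  λ_2 = 11.9098.

Step 4 — unit eigenvector for λ_1: solve (Sigma - λ_1 I)v = 0. First row:
  (20 - 23.0902)·v_x + (-5)·v_y = 0, i.e. (-3.0902)·v_x + (-5)·v_y = 0,
  so v ∝ (b, λ_1 - a) = (-5, 3.0902); multiply by -1 so the first entry is positive: u = (5, -3.0902).
  ||u|| = √((5)² + (-3.0902)²) = √(34.5492) ≈ 5.8779,
  v_1 = u/||u|| ≈ (0.8507, -0.5257) (||v_1|| = 1).

λ_1 = 23.0902,  λ_2 = 11.9098;  v_1 ≈ (0.8507, -0.5257)


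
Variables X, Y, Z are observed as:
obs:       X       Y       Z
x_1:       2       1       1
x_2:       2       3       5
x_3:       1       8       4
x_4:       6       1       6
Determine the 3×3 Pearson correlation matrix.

Step 1 — column means:
  mean(X) = (2 + 2 + 1 + 6) / 4 = 11/4 = 2.75
  mean(Y) = (1 + 3 + 8 + 1) / 4 = 13/4 = 3.25
  mean(Z) = (1 + 5 + 4 + 6) / 4 = 16/4 = 4

Step 2 — sample variances and covariances s[i,j] = (1/(n-1)) · Σ_k (x_{k,i} - mean_i) · (x_{k,j} - mean_j), with n-1 = 3:
  s[X,X] = ((-0.75)·(-0.75) + (-0.75)·(-0.75) + (-1.75)·(-1.75) + (3.25)·(3.25)) / 3 = 14.75/3 = 4.9167
  s[X,Y] = ((-0.75)·(-2.25) + (-0.75)·(-0.25) + (-1.75)·(4.75) + (3.25)·(-2.25)) / 3 = -13.75/3 = -4.5833
  s[X,Z] = ((-0.75)·(-3) + (-0.75)·(1) + (-1.75)·(0) + (3.25)·(2)) / 3 = 8/3 = 2.6667
  s[Y,Y] = ((-2.25)·(-2.25) + (-0.25)·(-0.25) + (4.75)·(4.75) + (-2.25)·(-2.25)) / 3 = 32.75/3 = 10.9167
  s[Y,Z] = ((-2.25)·(-3) + (-0.25)·(1) + (4.75)·(0) + (-2.25)·(2)) / 3 = 2/3 = 0.6667
  s[Z,Z] = ((-3)·(-3) + (1)·(1) + (0)·(0) + (2)·(2)) / 3 = 14/3 = 4.6667
  Sample standard deviations s_i = √(s[i,i]):
  s(X) = √(4.9167) = 2.2174
  s(Y) = √(10.9167) = 3.304
  s(Z) = √(4.6667) = 2.1602

Step 3 — r_{ij} = s_{ij} / (s_i · s_j):
  r[X,X] = 1 (diagonal).
  r[X,Y] = -4.5833 / (2.2174 · 3.304) = -4.5833 / 7.3262 = -0.6256
  r[X,Z] = 2.6667 / (2.2174 · 2.1602) = 2.6667 / 4.79 = 0.5567
  r[Y,Y] = 1 (diagonal).
  r[Y,Z] = 0.6667 / (3.304 · 2.1602) = 0.6667 / 7.1375 = 0.0934
  r[Z,Z] = 1 (diagonal).

R is symmetric with unit diagonal. Assembling:

R = [[1, -0.6256, 0.5567],
 [-0.6256, 1, 0.0934],
 [0.5567, 0.0934, 1]]


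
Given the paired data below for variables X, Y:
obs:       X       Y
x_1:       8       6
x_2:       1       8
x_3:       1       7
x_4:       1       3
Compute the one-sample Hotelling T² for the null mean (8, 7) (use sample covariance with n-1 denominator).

Step 1 — sample mean vector:
  mean(X) = (8 + 1 + 1 + 1) / 4 = 11/4 = 2.75
  mean(Y) = (6 + 8 + 7 + 3) / 4 = 24/4 = 6
  x̄ = (2.75, 6),  deviation x̄ - mu_0 = (2.75, 6) - (8, 7) = (-5.25, -1).

Step 2 — sample covariance matrix, S[i,j] = (1/(n-1)) · Σ_k (x_{k,i} - mean_i) · (x_{k,j} - mean_j), divisor n-1 = 3:
  S[X,X] = ((5.25)·(5.25) + (-1.75)·(-1.75) + (-1.75)·(-1.75) + (-1.75)·(-1.75)) / 3 = 36.75/3 = 12.25
  S[X,Y] = ((5.25)·(0) + (-1.75)·(2) + (-1.75)·(1) + (-1.75)·(-3)) / 3 = 0/3 = 0
  S[Y,Y] = ((0)·(0) + (2)·(2) + (1)·(1) + (-3)·(-3)) / 3 = 14/3 = 4.6667
  S = [[12.25, 0],
 [0, 4.6667]].

Step 3 — invert S. det(S) = 12.25·4.6667 - (0)² = 57.1667.
  S^{-1} = (1/det) · [[d, -b], [-b, a]] = [[0.0816, 0],
 [0, 0.2143]].

Step 4 — quadratic form (x̄ - mu_0)^T · S^{-1} · (x̄ - mu_0):
  S^{-1} · (x̄ - mu_0) = (-0.4286, -0.2143),
  (x̄ - mu_0)^T · [...] = (-5.25)·(-0.4286) + (-1)·(-0.2143) = 2.4643.

Step 5 — scale by n: T² = 4 · 2.4643 = 9.8571.

T² ≈ 9.8571


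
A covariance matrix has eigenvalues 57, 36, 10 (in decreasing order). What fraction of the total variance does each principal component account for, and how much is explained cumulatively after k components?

Step 1 — total variance = trace(Sigma) = Σ λ_i = 57 + 36 + 10 = 103.

Step 2 — fraction explained by component i = λ_i / Σ λ:
  PC1: 57/103 = 0.5534
  PC2: 36/103 = 0.3495
  PC3: 10/103 = 0.0971

Step 3 — cumulative fraction after k components = (λ_1 + ... + λ_k) / Σ λ:
  k = 1: 57/103 = 0.5534
  k = 2: (57 + 36)/103 = 93/103 = 0.9029
  k = 3: (57 + 36 + 10)/103 = 103/103 = 1

Summary (fraction, with percent):

explained: PC1 0.5534 (55.34%), PC2 0.3495 (34.95%), PC3 0.0971 (9.71%);  cumulative: 0.5534, 0.9029, 1


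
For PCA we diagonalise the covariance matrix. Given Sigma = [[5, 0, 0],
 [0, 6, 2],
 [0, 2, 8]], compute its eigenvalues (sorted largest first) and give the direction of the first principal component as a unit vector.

Step 1 — characteristic polynomial p(λ) = det(λI - Sigma) = λ³ - tr·λ² + c_1·λ - det, where tr = trace, c_1 = sum of the principal 2×2 minors, det = det(Sigma):
  tr = 5 + 6 + 8 = 19,
  c_1 = (5·6 - (0)²) + (5·8 - (0)²) + (6·8 - (2)²) = 30 + 40 + 44 = 114,
  det = 5·(6·8 - (2)²) - (0)·((0)·8 - (2)·(0)) + (0)·((0)·(2) - 6·(0)) = 5·(44) - (0)·(0) + (0)·(0) = 220.
  So p(λ) = λ³ - 19λ² + 114λ - 220.
Step 2 — look for an integer root (rational root theorem: any rational root is an integer divisor of 220). Testing λ = 5:
  p(5) = 125 - 475 + 570 - 220 = 0  ✓
  Dividing out (λ - 5): p(λ) = (λ - 5)(λ² - 14λ + 44).
Step 3 — remaining eigenvalues from the quadratic λ² - 14λ + 44 = 0:
  Δ = 14² - 4·44 = 196 - 176 = 20,  λ = (14 ± √20)/2 = (14 ± 4.4721)/2 ≈ 9.2361 or 4.7639.
  Sorted: λ_1 = 9.2361,  λ_2 = 5,  λ_3 = 4.7639  (check: sum = 19 = tr ✓).

Step 4 — unit eigenvector for λ_1 ≈ 9.2361: v spans the null space of (Sigma - λ_1 I), whose rows are
  r_1 = (-4.2361, 0, 0),  r_2 = (0, -3.2361, 2),  r_3 = (0, 2, -1.2361).
  v is orthogonal to every row, so take v ∝ r_1 × r_2 = ((0)·(2) - (0)·(-3.2361), (0)·(0) - (-4.2361)·(2), (-4.2361)·(-3.2361) - (0)·(0)) ≈ (0, 8.4721, 13.7082).
  Let u = (0, 8.4721, 13.7082).
  ||u|| = √((0)² + (8.4721)² + (13.7082)²) = √(259.6919) ≈ 16.115,  v_1 = u/||u|| ≈ (0, 0.5257, 0.8507) (||v_1|| = 1).

λ_1 = 9.2361,  λ_2 = 5,  λ_3 = 4.7639;  v_1 ≈ (0, 0.5257, 0.8507)


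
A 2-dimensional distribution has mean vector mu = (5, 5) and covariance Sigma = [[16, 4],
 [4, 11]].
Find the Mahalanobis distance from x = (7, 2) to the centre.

Step 1 — centre the observation: (x - mu) = (2, -3).

Step 2 — invert Sigma. det(Sigma) = 16·11 - (4)² = 160.
  Sigma^{-1} = (1/det) · [[d, -b], [-b, a]] = [[0.0688, -0.025],
 [-0.025, 0.1]].

Step 3 — form the quadratic (x - mu)^T · Sigma^{-1} · (x - mu):
  Sigma^{-1} · (x - mu) = (0.2125, -0.35).
  (x - mu)^T · [Sigma^{-1} · (x - mu)] = (2)·(0.2125) + (-3)·(-0.35) = 1.475.

Step 4 — take square root: d = √(1.475) ≈ 1.2145.

d(x, mu) = √(1.475) ≈ 1.2145


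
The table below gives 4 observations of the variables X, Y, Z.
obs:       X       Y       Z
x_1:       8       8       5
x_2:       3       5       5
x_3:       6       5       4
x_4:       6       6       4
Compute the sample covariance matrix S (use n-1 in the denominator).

Step 1 — column means:
  mean(X) = (8 + 3 + 6 + 6) / 4 = 23/4 = 5.75
  mean(Y) = (8 + 5 + 5 + 6) / 4 = 24/4 = 6
  mean(Z) = (5 + 5 + 4 + 4) / 4 = 18/4 = 4.5

Step 2 — sample covariance S[i,j] = (1/(n-1)) · Σ_k (x_{k,i} - mean_i) · (x_{k,j} - mean_j), with n-1 = 3.
  S[X,X] = ((2.25)·(2.25) + (-2.75)·(-2.75) + (0.25)·(0.25) + (0.25)·(0.25)) / 3 = 12.75/3 = 4.25
  S[X,Y] = ((2.25)·(2) + (-2.75)·(-1) + (0.25)·(-1) + (0.25)·(0)) / 3 = 7/3 = 2.3333
  S[X,Z] = ((2.25)·(0.5) + (-2.75)·(0.5) + (0.25)·(-0.5) + (0.25)·(-0.5)) / 3 = -0.5/3 = -0.1667
  S[Y,Y] = ((2)·(2) + (-1)·(-1) + (-1)·(-1) + (0)·(0)) / 3 = 6/3 = 2
  S[Y,Z] = ((2)·(0.5) + (-1)·(0.5) + (-1)·(-0.5) + (0)·(-0.5)) / 3 = 1/3 = 0.3333
  S[Z,Z] = ((0.5)·(0.5) + (0.5)·(0.5) + (-0.5)·(-0.5) + (-0.5)·(-0.5)) / 3 = 1/3 = 0.3333

S is symmetric (S[j,i] = S[i,j]). Assembling:

S = [[4.25, 2.3333, -0.1667],
 [2.3333, 2, 0.3333],
 [-0.1667, 0.3333, 0.3333]]


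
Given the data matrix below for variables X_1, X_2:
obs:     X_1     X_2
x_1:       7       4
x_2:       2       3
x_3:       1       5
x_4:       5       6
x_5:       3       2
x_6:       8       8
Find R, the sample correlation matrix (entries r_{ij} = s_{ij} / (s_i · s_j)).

Step 1 — column means:
  mean(X_1) = (7 + 2 + 1 + 5 + 3 + 8) / 6 = 26/6 = 4.3333
  mean(X_2) = (4 + 3 + 5 + 6 + 2 + 8) / 6 = 28/6 = 4.6667

Step 2 — sample variances and covariances s[i,j] = (1/(n-1)) · Σ_k (x_{k,i} - mean_i) · (x_{k,j} - mean_j), with n-1 = 5:
  s[X_1,X_1] = ((2.6667)·(2.6667) + (-2.3333)·(-2.3333) + (-3.3333)·(-3.3333) + (0.6667)·(0.6667) + (-1.3333)·(-1.3333) + (3.6667)·(3.6667)) / 5 = 39.3333/5 = 7.8667
  s[X_1,X_2] = ((2.6667)·(-0.6667) + (-2.3333)·(-1.6667) + (-3.3333)·(0.3333) + (0.6667)·(1.3333) + (-1.3333)·(-2.6667) + (3.6667)·(3.3333)) / 5 = 17.6667/5 = 3.5333
  s[X_2,X_2] = ((-0.6667)·(-0.6667) + (-1.6667)·(-1.6667) + (0.3333)·(0.3333) + (1.3333)·(1.3333) + (-2.6667)·(-2.6667) + (3.3333)·(3.3333)) / 5 = 23.3333/5 = 4.6667
  Sample standard deviations s_i = √(s[i,i]):
  s(X_1) = √(7.8667) = 2.8048
  s(X_2) = √(4.6667) = 2.1602

Step 3 — r_{ij} = s_{ij} / (s_i · s_j):
  r[X_1,X_1] = 1 (diagonal).
  r[X_1,X_2] = 3.5333 / (2.8048 · 2.1602) = 3.5333 / 6.059 = 0.5832
  r[X_2,X_2] = 1 (diagonal).

R is symmetric with unit diagonal. Assembling:

R = [[1, 0.5832],
 [0.5832, 1]]


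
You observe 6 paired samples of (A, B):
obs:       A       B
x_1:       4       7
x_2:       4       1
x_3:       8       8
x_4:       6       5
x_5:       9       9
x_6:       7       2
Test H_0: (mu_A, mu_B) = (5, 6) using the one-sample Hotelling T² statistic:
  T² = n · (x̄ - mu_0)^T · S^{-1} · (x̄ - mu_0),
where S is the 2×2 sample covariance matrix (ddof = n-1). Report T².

Step 1 — sample mean vector:
  mean(A) = (4 + 4 + 8 + 6 + 9 + 7) / 6 = 38/6 = 6.3333
  mean(B) = (7 + 1 + 8 + 5 + 9 + 2) / 6 = 32/6 = 5.3333
  x̄ = (6.3333, 5.3333),  deviation x̄ - mu_0 = (6.3333, 5.3333) - (5, 6) = (1.3333, -0.6667).

Step 2 — sample covariance matrix, S[i,j] = (1/(n-1)) · Σ_k (x_{k,i} - mean_i) · (x_{k,j} - mean_j), divisor n-1 = 5:
  S[A,A] = ((-2.3333)·(-2.3333) + (-2.3333)·(-2.3333) + (1.6667)·(1.6667) + (-0.3333)·(-0.3333) + (2.6667)·(2.6667) + (0.6667)·(0.6667)) / 5 = 21.3333/5 = 4.2667
  S[A,B] = ((-2.3333)·(1.6667) + (-2.3333)·(-4.3333) + (1.6667)·(2.6667) + (-0.3333)·(-0.3333) + (2.6667)·(3.6667) + (0.6667)·(-3.3333)) / 5 = 18.3333/5 = 3.6667
  S[B,B] = ((1.6667)·(1.6667) + (-4.3333)·(-4.3333) + (2.6667)·(2.6667) + (-0.3333)·(-0.3333) + (3.6667)·(3.6667) + (-3.3333)·(-3.3333)) / 5 = 53.3333/5 = 10.6667
  S = [[4.2667, 3.6667],
 [3.6667, 10.6667]].

Step 3 — invert S. det(S) = 4.2667·10.6667 - (3.6667)² = 32.0667.
  S^{-1} = (1/det) · [[d, -b], [-b, a]] = [[0.3326, -0.1143],
 [-0.1143, 0.1331]].

Step 4 — quadratic form (x̄ - mu_0)^T · S^{-1} · (x̄ - mu_0):
  S^{-1} · (x̄ - mu_0) = (0.5198, -0.2412),
  (x̄ - mu_0)^T · [...] = (1.3333)·(0.5198) + (-0.6667)·(-0.2412) = 0.8538.

Step 5 — scale by n: T² = 6 · 0.8538 = 5.1227.

T² ≈ 5.1227


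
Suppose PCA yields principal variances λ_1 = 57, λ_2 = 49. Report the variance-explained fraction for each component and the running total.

Step 1 — total variance = trace(Sigma) = Σ λ_i = 57 + 49 = 106.

Step 2 — fraction explained by component i = λ_i / Σ λ:
  PC1: 57/106 = 0.5377
  PC2: 49/106 = 0.4623

Step 3 — cumulative fraction after k components = (λ_1 + ... + λ_k) / Σ λ:
  k = 1: 57/106 = 0.5377
  k = 2: (57 + 49)/106 = 106/106 = 1

Summary (fraction, with percent):

explained: PC1 0.5377 (53.77%), PC2 0.4623 (46.23%);  cumulative: 0.5377, 1


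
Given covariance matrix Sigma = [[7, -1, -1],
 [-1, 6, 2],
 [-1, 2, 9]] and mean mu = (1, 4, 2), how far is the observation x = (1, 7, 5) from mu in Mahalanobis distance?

Step 1 — centre the observation: (x - mu) = (0, 3, 3).

Step 2 — invert Sigma (cofactor / det for 3×3, or solve directly):
  Sigma^{-1} = [[0.1475, 0.0206, 0.0118],
 [0.0206, 0.1829, -0.0383],
 [0.0118, -0.0383, 0.1209]].

Step 3 — form the quadratic (x - mu)^T · Sigma^{-1} · (x - mu):
  Sigma^{-1} · (x - mu) = (0.0973, 0.4336, 0.2478).
  (x - mu)^T · [Sigma^{-1} · (x - mu)] = (0)·(0.0973) + (3)·(0.4336) + (3)·(0.2478) = 2.0442.

Step 4 — take square root: d = √(2.0442) ≈ 1.4298.

d(x, mu) = √(2.0442) ≈ 1.4298


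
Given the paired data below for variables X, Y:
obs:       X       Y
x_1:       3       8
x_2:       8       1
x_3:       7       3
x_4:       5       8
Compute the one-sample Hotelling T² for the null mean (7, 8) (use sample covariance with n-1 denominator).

Step 1 — sample mean vector:
  mean(X) = (3 + 8 + 7 + 5) / 4 = 23/4 = 5.75
  mean(Y) = (8 + 1 + 3 + 8) / 4 = 20/4 = 5
  x̄ = (5.75, 5),  deviation x̄ - mu_0 = (5.75, 5) - (7, 8) = (-1.25, -3).

Step 2 — sample covariance matrix, S[i,j] = (1/(n-1)) · Σ_k (x_{k,i} - mean_i) · (x_{k,j} - mean_j), divisor n-1 = 3:
  S[X,X] = ((-2.75)·(-2.75) + (2.25)·(2.25) + (1.25)·(1.25) + (-0.75)·(-0.75)) / 3 = 14.75/3 = 4.9167
  S[X,Y] = ((-2.75)·(3) + (2.25)·(-4) + (1.25)·(-2) + (-0.75)·(3)) / 3 = -22/3 = -7.3333
  S[Y,Y] = ((3)·(3) + (-4)·(-4) + (-2)·(-2) + (3)·(3)) / 3 = 38/3 = 12.6667
  S = [[4.9167, -7.3333],
 [-7.3333, 12.6667]].

Step 3 — invert S. det(S) = 4.9167·12.6667 - (-7.3333)² = 8.5.
  S^{-1} = (1/det) · [[d, -b], [-b, a]] = [[1.4902, 0.8627],
 [0.8627, 0.5784]].

Step 4 — quadratic form (x̄ - mu_0)^T · S^{-1} · (x̄ - mu_0):
  S^{-1} · (x̄ - mu_0) = (-4.451, -2.8137),
  (x̄ - mu_0)^T · [...] = (-1.25)·(-4.451) + (-3)·(-2.8137) = 14.0049.

Step 5 — scale by n: T² = 4 · 14.0049 = 56.0196.

T² ≈ 56.0196


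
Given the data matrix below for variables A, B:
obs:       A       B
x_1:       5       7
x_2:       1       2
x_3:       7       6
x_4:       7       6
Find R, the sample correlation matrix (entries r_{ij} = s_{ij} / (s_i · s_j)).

Step 1 — column means:
  mean(A) = (5 + 1 + 7 + 7) / 4 = 20/4 = 5
  mean(B) = (7 + 2 + 6 + 6) / 4 = 21/4 = 5.25

Step 2 — sample variances and covariances s[i,j] = (1/(n-1)) · Σ_k (x_{k,i} - mean_i) · (x_{k,j} - mean_j), with n-1 = 3:
  s[A,A] = ((0)·(0) + (-4)·(-4) + (2)·(2) + (2)·(2)) / 3 = 24/3 = 8
  s[A,B] = ((0)·(1.75) + (-4)·(-3.25) + (2)·(0.75) + (2)·(0.75)) / 3 = 16/3 = 5.3333
  s[B,B] = ((1.75)·(1.75) + (-3.25)·(-3.25) + (0.75)·(0.75) + (0.75)·(0.75)) / 3 = 14.75/3 = 4.9167
  Sample standard deviations s_i = √(s[i,i]):
  s(A) = √(8) = 2.8284
  s(B) = √(4.9167) = 2.2174

Step 3 — r_{ij} = s_{ij} / (s_i · s_j):
  r[A,A] = 1 (diagonal).
  r[A,B] = 5.3333 / (2.8284 · 2.2174) = 5.3333 / 6.2716 = 0.8504
  r[B,B] = 1 (diagonal).

R is symmetric with unit diagonal. Assembling:

R = [[1, 0.8504],
 [0.8504, 1]]


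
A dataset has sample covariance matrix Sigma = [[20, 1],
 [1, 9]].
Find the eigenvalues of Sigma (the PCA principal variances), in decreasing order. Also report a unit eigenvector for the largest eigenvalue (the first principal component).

Step 1 — characteristic polynomial of 2×2 Sigma:
  det(Sigma - λI) = λ² - trace · λ + det = 0.
  trace = 20 + 9 = 29, det = 20·9 - (1)² = 179.
Step 2 — discriminant:
  Δ = trace² - 4·det = 841 - 716 = 125.
Step 3 — eigenvalues:
  λ = (trace ± √Δ)/2 = (29 ± 11.1803)/2,
  λ_1 = 20.0902,  λ_2 = 8.9098.

Step 4 — unit eigenvector for λ_1: solve (Sigma - λ_1 I)v = 0. First row:
  (20 - 20.0902)·v_x + (1)·v_y = 0, i.e. (-0.0902)·v_x + (1)·v_y = 0,
  so v ∝ (b, λ_1 - a) = (1, 0.0902) = u.
  ||u|| = √((1)² + (0.0902)²) = √(1.0081) ≈ 1.0041,
  v_1 = u/||u|| ≈ (0.996, 0.0898) (||v_1|| = 1).

λ_1 = 20.0902,  λ_2 = 8.9098;  v_1 ≈ (0.996, 0.0898)
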